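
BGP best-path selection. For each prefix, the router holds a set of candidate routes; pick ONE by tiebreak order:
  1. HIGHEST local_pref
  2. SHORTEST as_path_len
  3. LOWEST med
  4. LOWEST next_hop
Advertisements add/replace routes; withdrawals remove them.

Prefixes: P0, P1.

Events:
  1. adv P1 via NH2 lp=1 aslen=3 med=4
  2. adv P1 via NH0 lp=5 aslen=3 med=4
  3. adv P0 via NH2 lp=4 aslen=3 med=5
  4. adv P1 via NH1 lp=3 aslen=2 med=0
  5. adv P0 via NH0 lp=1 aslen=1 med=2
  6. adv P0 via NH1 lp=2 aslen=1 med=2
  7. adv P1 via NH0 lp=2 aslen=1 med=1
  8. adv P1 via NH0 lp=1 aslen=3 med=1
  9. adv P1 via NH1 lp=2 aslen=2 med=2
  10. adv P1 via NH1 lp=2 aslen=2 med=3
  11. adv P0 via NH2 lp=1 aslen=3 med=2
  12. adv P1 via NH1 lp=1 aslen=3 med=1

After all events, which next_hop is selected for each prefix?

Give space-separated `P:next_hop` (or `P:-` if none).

Op 1: best P0=- P1=NH2
Op 2: best P0=- P1=NH0
Op 3: best P0=NH2 P1=NH0
Op 4: best P0=NH2 P1=NH0
Op 5: best P0=NH2 P1=NH0
Op 6: best P0=NH2 P1=NH0
Op 7: best P0=NH2 P1=NH1
Op 8: best P0=NH2 P1=NH1
Op 9: best P0=NH2 P1=NH1
Op 10: best P0=NH2 P1=NH1
Op 11: best P0=NH1 P1=NH1
Op 12: best P0=NH1 P1=NH0

Answer: P0:NH1 P1:NH0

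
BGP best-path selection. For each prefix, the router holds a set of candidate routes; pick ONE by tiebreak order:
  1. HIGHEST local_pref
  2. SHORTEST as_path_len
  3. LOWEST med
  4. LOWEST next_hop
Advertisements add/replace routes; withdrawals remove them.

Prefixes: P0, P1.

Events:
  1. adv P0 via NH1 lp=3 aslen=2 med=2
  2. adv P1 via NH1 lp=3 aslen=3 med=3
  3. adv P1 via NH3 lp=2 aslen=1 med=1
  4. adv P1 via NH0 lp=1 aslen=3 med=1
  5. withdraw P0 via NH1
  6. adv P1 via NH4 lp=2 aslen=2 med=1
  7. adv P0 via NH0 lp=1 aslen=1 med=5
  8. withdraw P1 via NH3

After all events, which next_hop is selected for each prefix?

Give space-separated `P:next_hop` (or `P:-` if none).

Answer: P0:NH0 P1:NH1

Derivation:
Op 1: best P0=NH1 P1=-
Op 2: best P0=NH1 P1=NH1
Op 3: best P0=NH1 P1=NH1
Op 4: best P0=NH1 P1=NH1
Op 5: best P0=- P1=NH1
Op 6: best P0=- P1=NH1
Op 7: best P0=NH0 P1=NH1
Op 8: best P0=NH0 P1=NH1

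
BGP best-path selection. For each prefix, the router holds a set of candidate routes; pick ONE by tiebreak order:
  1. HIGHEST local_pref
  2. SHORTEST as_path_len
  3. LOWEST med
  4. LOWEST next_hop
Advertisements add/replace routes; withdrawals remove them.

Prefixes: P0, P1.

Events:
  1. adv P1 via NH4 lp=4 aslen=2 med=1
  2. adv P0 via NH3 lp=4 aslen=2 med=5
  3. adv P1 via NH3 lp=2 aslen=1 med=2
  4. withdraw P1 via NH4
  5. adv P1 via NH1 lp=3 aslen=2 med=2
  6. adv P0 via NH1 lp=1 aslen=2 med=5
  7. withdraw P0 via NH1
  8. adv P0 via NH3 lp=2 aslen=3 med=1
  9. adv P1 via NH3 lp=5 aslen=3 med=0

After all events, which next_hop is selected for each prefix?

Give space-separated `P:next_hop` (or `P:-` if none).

Op 1: best P0=- P1=NH4
Op 2: best P0=NH3 P1=NH4
Op 3: best P0=NH3 P1=NH4
Op 4: best P0=NH3 P1=NH3
Op 5: best P0=NH3 P1=NH1
Op 6: best P0=NH3 P1=NH1
Op 7: best P0=NH3 P1=NH1
Op 8: best P0=NH3 P1=NH1
Op 9: best P0=NH3 P1=NH3

Answer: P0:NH3 P1:NH3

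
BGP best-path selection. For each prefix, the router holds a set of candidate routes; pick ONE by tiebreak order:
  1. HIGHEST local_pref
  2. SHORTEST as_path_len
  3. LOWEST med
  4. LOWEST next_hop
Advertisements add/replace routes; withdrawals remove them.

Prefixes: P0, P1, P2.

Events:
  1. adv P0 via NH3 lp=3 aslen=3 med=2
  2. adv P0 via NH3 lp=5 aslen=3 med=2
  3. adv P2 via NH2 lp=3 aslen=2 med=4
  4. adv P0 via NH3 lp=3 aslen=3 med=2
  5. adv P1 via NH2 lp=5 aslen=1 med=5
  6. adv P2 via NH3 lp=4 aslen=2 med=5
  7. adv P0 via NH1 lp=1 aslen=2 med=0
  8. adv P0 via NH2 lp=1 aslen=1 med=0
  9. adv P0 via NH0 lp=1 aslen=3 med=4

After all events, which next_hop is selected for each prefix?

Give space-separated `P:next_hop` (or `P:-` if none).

Op 1: best P0=NH3 P1=- P2=-
Op 2: best P0=NH3 P1=- P2=-
Op 3: best P0=NH3 P1=- P2=NH2
Op 4: best P0=NH3 P1=- P2=NH2
Op 5: best P0=NH3 P1=NH2 P2=NH2
Op 6: best P0=NH3 P1=NH2 P2=NH3
Op 7: best P0=NH3 P1=NH2 P2=NH3
Op 8: best P0=NH3 P1=NH2 P2=NH3
Op 9: best P0=NH3 P1=NH2 P2=NH3

Answer: P0:NH3 P1:NH2 P2:NH3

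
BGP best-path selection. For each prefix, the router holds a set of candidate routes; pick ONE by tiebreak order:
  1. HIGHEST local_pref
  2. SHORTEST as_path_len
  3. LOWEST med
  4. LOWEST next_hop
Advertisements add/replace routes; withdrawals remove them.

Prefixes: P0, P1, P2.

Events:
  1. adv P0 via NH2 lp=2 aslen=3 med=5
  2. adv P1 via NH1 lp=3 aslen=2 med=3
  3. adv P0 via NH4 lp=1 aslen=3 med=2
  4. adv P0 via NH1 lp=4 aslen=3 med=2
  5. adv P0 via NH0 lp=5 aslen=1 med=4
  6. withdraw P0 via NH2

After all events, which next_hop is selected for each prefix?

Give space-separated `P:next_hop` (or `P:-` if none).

Op 1: best P0=NH2 P1=- P2=-
Op 2: best P0=NH2 P1=NH1 P2=-
Op 3: best P0=NH2 P1=NH1 P2=-
Op 4: best P0=NH1 P1=NH1 P2=-
Op 5: best P0=NH0 P1=NH1 P2=-
Op 6: best P0=NH0 P1=NH1 P2=-

Answer: P0:NH0 P1:NH1 P2:-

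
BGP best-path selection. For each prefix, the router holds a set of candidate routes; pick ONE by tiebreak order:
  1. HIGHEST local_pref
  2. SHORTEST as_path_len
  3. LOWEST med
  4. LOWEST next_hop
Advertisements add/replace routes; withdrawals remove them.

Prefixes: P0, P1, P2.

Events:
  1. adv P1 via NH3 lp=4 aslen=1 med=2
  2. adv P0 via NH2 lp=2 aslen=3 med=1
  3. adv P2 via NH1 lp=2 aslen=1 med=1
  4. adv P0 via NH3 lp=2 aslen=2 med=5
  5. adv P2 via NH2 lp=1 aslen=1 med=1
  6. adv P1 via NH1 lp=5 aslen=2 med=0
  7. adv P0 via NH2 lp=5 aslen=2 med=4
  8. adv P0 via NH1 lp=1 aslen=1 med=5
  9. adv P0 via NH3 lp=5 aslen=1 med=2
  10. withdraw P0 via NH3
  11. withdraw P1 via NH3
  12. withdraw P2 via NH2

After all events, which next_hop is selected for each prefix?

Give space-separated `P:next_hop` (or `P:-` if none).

Answer: P0:NH2 P1:NH1 P2:NH1

Derivation:
Op 1: best P0=- P1=NH3 P2=-
Op 2: best P0=NH2 P1=NH3 P2=-
Op 3: best P0=NH2 P1=NH3 P2=NH1
Op 4: best P0=NH3 P1=NH3 P2=NH1
Op 5: best P0=NH3 P1=NH3 P2=NH1
Op 6: best P0=NH3 P1=NH1 P2=NH1
Op 7: best P0=NH2 P1=NH1 P2=NH1
Op 8: best P0=NH2 P1=NH1 P2=NH1
Op 9: best P0=NH3 P1=NH1 P2=NH1
Op 10: best P0=NH2 P1=NH1 P2=NH1
Op 11: best P0=NH2 P1=NH1 P2=NH1
Op 12: best P0=NH2 P1=NH1 P2=NH1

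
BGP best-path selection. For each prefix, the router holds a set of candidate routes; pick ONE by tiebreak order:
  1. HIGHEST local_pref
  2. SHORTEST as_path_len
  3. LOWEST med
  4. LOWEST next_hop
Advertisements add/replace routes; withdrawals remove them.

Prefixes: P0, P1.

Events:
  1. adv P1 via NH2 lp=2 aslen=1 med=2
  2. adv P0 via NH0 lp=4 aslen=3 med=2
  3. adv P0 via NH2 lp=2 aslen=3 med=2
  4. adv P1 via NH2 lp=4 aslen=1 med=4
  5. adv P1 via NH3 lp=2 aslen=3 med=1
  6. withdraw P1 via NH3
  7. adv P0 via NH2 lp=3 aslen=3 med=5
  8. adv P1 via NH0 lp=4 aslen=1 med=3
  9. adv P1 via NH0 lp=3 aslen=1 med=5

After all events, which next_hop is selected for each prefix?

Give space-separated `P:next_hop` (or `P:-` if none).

Op 1: best P0=- P1=NH2
Op 2: best P0=NH0 P1=NH2
Op 3: best P0=NH0 P1=NH2
Op 4: best P0=NH0 P1=NH2
Op 5: best P0=NH0 P1=NH2
Op 6: best P0=NH0 P1=NH2
Op 7: best P0=NH0 P1=NH2
Op 8: best P0=NH0 P1=NH0
Op 9: best P0=NH0 P1=NH2

Answer: P0:NH0 P1:NH2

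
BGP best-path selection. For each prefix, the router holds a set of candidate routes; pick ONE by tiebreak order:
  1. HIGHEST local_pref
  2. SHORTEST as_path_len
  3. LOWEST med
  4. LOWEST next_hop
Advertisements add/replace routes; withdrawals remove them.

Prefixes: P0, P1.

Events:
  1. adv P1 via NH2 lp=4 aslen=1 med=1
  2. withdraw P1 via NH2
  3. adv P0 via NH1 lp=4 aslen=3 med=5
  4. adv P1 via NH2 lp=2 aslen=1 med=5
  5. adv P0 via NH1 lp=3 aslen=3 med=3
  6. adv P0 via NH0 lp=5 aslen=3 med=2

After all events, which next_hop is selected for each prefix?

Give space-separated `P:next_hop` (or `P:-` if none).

Answer: P0:NH0 P1:NH2

Derivation:
Op 1: best P0=- P1=NH2
Op 2: best P0=- P1=-
Op 3: best P0=NH1 P1=-
Op 4: best P0=NH1 P1=NH2
Op 5: best P0=NH1 P1=NH2
Op 6: best P0=NH0 P1=NH2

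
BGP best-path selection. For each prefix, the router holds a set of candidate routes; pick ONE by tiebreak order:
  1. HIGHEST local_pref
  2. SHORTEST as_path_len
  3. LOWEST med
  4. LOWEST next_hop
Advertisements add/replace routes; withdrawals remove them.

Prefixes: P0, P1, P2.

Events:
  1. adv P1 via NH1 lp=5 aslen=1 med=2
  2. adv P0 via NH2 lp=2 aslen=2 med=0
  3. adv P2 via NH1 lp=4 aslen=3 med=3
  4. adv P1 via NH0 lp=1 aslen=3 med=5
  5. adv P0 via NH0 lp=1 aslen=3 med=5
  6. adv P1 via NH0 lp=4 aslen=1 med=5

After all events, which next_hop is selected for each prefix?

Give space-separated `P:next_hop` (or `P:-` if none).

Answer: P0:NH2 P1:NH1 P2:NH1

Derivation:
Op 1: best P0=- P1=NH1 P2=-
Op 2: best P0=NH2 P1=NH1 P2=-
Op 3: best P0=NH2 P1=NH1 P2=NH1
Op 4: best P0=NH2 P1=NH1 P2=NH1
Op 5: best P0=NH2 P1=NH1 P2=NH1
Op 6: best P0=NH2 P1=NH1 P2=NH1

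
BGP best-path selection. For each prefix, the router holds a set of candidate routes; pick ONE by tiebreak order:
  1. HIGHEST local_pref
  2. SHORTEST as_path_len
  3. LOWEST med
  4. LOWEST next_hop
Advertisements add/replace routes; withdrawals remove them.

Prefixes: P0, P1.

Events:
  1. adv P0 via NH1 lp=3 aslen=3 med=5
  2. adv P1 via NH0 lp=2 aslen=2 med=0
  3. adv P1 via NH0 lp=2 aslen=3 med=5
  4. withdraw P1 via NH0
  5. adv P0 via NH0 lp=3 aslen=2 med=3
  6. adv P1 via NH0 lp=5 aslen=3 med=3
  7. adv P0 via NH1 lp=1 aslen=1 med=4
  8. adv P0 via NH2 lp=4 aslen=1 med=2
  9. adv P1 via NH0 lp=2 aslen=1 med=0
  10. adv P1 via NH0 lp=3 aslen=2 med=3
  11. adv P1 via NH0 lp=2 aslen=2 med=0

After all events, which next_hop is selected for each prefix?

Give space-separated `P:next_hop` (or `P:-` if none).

Op 1: best P0=NH1 P1=-
Op 2: best P0=NH1 P1=NH0
Op 3: best P0=NH1 P1=NH0
Op 4: best P0=NH1 P1=-
Op 5: best P0=NH0 P1=-
Op 6: best P0=NH0 P1=NH0
Op 7: best P0=NH0 P1=NH0
Op 8: best P0=NH2 P1=NH0
Op 9: best P0=NH2 P1=NH0
Op 10: best P0=NH2 P1=NH0
Op 11: best P0=NH2 P1=NH0

Answer: P0:NH2 P1:NH0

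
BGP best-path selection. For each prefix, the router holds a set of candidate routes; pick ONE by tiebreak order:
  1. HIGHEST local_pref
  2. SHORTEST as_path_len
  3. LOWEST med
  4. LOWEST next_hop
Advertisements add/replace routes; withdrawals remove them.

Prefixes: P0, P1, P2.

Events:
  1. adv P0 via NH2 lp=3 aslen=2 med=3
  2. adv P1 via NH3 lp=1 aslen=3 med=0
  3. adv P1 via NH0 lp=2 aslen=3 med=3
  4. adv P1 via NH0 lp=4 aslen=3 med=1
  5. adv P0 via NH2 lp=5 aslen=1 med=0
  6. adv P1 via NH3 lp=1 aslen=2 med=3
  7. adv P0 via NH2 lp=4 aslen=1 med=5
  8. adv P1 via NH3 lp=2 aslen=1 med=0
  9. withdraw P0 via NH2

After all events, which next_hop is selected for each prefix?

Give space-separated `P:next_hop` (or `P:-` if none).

Op 1: best P0=NH2 P1=- P2=-
Op 2: best P0=NH2 P1=NH3 P2=-
Op 3: best P0=NH2 P1=NH0 P2=-
Op 4: best P0=NH2 P1=NH0 P2=-
Op 5: best P0=NH2 P1=NH0 P2=-
Op 6: best P0=NH2 P1=NH0 P2=-
Op 7: best P0=NH2 P1=NH0 P2=-
Op 8: best P0=NH2 P1=NH0 P2=-
Op 9: best P0=- P1=NH0 P2=-

Answer: P0:- P1:NH0 P2:-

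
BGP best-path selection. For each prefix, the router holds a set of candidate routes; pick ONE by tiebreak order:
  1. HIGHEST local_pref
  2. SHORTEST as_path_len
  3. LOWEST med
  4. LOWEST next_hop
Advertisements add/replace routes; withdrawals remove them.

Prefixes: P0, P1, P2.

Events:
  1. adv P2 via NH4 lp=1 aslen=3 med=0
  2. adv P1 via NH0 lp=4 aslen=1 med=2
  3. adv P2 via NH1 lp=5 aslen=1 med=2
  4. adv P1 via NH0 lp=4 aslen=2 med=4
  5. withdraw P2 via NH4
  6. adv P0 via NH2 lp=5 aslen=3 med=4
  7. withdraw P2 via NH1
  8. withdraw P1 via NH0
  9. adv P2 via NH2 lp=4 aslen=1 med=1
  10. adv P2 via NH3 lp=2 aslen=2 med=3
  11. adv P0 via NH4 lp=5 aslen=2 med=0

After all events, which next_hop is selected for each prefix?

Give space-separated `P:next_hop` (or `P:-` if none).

Answer: P0:NH4 P1:- P2:NH2

Derivation:
Op 1: best P0=- P1=- P2=NH4
Op 2: best P0=- P1=NH0 P2=NH4
Op 3: best P0=- P1=NH0 P2=NH1
Op 4: best P0=- P1=NH0 P2=NH1
Op 5: best P0=- P1=NH0 P2=NH1
Op 6: best P0=NH2 P1=NH0 P2=NH1
Op 7: best P0=NH2 P1=NH0 P2=-
Op 8: best P0=NH2 P1=- P2=-
Op 9: best P0=NH2 P1=- P2=NH2
Op 10: best P0=NH2 P1=- P2=NH2
Op 11: best P0=NH4 P1=- P2=NH2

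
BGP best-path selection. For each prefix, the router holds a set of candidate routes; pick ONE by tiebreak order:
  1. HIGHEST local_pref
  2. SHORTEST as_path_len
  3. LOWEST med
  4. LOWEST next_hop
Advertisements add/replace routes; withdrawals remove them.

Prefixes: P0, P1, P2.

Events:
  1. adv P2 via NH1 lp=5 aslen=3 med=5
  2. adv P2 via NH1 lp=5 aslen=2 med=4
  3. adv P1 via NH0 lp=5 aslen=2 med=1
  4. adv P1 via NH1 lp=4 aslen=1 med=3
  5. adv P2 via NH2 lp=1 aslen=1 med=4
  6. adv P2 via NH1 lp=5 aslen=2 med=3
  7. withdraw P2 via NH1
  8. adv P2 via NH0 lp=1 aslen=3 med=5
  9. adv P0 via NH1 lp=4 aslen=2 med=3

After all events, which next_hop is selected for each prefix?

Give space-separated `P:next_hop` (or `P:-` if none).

Answer: P0:NH1 P1:NH0 P2:NH2

Derivation:
Op 1: best P0=- P1=- P2=NH1
Op 2: best P0=- P1=- P2=NH1
Op 3: best P0=- P1=NH0 P2=NH1
Op 4: best P0=- P1=NH0 P2=NH1
Op 5: best P0=- P1=NH0 P2=NH1
Op 6: best P0=- P1=NH0 P2=NH1
Op 7: best P0=- P1=NH0 P2=NH2
Op 8: best P0=- P1=NH0 P2=NH2
Op 9: best P0=NH1 P1=NH0 P2=NH2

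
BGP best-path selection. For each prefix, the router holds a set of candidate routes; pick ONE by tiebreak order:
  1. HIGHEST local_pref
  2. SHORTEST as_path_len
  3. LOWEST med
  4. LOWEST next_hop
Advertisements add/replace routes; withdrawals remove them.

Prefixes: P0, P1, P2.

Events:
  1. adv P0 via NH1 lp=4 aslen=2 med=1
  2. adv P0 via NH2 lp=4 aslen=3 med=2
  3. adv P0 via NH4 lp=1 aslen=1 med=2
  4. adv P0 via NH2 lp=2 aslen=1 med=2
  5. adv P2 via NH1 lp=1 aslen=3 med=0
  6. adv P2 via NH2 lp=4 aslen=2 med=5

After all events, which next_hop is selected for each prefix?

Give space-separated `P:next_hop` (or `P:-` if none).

Answer: P0:NH1 P1:- P2:NH2

Derivation:
Op 1: best P0=NH1 P1=- P2=-
Op 2: best P0=NH1 P1=- P2=-
Op 3: best P0=NH1 P1=- P2=-
Op 4: best P0=NH1 P1=- P2=-
Op 5: best P0=NH1 P1=- P2=NH1
Op 6: best P0=NH1 P1=- P2=NH2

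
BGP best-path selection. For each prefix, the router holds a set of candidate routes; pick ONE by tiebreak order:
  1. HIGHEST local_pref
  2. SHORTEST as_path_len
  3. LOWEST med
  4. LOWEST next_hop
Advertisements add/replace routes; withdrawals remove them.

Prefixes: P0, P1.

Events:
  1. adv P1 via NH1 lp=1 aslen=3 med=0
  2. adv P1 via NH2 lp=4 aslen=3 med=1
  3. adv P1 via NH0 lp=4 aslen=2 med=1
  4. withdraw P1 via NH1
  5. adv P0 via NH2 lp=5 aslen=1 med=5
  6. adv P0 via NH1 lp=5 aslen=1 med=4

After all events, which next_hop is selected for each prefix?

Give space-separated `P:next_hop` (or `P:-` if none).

Answer: P0:NH1 P1:NH0

Derivation:
Op 1: best P0=- P1=NH1
Op 2: best P0=- P1=NH2
Op 3: best P0=- P1=NH0
Op 4: best P0=- P1=NH0
Op 5: best P0=NH2 P1=NH0
Op 6: best P0=NH1 P1=NH0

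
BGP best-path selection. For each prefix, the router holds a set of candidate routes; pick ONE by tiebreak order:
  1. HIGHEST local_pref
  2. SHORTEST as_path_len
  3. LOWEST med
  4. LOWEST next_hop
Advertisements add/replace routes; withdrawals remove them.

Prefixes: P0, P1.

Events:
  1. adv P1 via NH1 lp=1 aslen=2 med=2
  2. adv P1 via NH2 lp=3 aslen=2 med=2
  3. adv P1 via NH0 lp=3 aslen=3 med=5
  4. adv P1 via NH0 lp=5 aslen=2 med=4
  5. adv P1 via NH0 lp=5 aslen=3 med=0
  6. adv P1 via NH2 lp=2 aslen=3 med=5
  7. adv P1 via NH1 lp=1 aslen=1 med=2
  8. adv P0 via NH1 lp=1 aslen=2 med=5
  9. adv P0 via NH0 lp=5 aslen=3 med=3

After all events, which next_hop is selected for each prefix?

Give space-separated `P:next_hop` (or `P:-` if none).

Answer: P0:NH0 P1:NH0

Derivation:
Op 1: best P0=- P1=NH1
Op 2: best P0=- P1=NH2
Op 3: best P0=- P1=NH2
Op 4: best P0=- P1=NH0
Op 5: best P0=- P1=NH0
Op 6: best P0=- P1=NH0
Op 7: best P0=- P1=NH0
Op 8: best P0=NH1 P1=NH0
Op 9: best P0=NH0 P1=NH0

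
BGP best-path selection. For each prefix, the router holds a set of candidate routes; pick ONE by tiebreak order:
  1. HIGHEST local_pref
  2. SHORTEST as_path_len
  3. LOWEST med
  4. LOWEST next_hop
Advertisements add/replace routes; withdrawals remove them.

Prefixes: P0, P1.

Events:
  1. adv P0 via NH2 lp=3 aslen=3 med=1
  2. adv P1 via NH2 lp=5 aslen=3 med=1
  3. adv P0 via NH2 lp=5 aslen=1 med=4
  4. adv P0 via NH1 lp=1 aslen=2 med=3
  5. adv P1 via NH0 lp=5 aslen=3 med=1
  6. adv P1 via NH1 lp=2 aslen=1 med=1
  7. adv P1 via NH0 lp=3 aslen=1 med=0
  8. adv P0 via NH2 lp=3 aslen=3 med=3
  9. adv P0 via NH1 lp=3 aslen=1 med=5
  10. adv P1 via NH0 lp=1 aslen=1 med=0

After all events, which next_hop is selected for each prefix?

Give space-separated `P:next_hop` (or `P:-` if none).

Answer: P0:NH1 P1:NH2

Derivation:
Op 1: best P0=NH2 P1=-
Op 2: best P0=NH2 P1=NH2
Op 3: best P0=NH2 P1=NH2
Op 4: best P0=NH2 P1=NH2
Op 5: best P0=NH2 P1=NH0
Op 6: best P0=NH2 P1=NH0
Op 7: best P0=NH2 P1=NH2
Op 8: best P0=NH2 P1=NH2
Op 9: best P0=NH1 P1=NH2
Op 10: best P0=NH1 P1=NH2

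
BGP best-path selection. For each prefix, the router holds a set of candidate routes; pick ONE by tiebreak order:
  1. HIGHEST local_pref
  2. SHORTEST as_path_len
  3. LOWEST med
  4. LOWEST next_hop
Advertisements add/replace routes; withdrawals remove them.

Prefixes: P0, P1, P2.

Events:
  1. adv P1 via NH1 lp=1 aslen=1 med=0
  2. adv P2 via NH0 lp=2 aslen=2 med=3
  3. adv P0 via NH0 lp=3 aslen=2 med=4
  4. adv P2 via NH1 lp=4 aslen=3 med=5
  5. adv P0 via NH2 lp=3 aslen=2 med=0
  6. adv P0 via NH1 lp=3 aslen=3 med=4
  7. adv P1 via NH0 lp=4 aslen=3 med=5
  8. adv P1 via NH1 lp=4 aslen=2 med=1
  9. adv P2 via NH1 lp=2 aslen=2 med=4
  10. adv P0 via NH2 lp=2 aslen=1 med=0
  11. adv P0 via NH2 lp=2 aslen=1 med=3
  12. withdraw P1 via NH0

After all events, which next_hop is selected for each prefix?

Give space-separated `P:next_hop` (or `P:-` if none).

Op 1: best P0=- P1=NH1 P2=-
Op 2: best P0=- P1=NH1 P2=NH0
Op 3: best P0=NH0 P1=NH1 P2=NH0
Op 4: best P0=NH0 P1=NH1 P2=NH1
Op 5: best P0=NH2 P1=NH1 P2=NH1
Op 6: best P0=NH2 P1=NH1 P2=NH1
Op 7: best P0=NH2 P1=NH0 P2=NH1
Op 8: best P0=NH2 P1=NH1 P2=NH1
Op 9: best P0=NH2 P1=NH1 P2=NH0
Op 10: best P0=NH0 P1=NH1 P2=NH0
Op 11: best P0=NH0 P1=NH1 P2=NH0
Op 12: best P0=NH0 P1=NH1 P2=NH0

Answer: P0:NH0 P1:NH1 P2:NH0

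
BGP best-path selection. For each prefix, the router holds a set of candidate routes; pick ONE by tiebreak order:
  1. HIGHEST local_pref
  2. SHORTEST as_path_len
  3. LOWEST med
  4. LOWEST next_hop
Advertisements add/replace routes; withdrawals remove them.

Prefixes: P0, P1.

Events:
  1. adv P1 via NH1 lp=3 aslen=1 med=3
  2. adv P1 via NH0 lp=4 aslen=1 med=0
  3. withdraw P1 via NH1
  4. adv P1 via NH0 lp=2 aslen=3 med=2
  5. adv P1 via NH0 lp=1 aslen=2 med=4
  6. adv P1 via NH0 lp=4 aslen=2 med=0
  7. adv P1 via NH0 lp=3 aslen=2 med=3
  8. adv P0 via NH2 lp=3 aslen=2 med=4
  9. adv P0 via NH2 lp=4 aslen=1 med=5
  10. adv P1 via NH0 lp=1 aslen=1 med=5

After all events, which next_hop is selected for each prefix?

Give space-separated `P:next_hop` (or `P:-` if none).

Op 1: best P0=- P1=NH1
Op 2: best P0=- P1=NH0
Op 3: best P0=- P1=NH0
Op 4: best P0=- P1=NH0
Op 5: best P0=- P1=NH0
Op 6: best P0=- P1=NH0
Op 7: best P0=- P1=NH0
Op 8: best P0=NH2 P1=NH0
Op 9: best P0=NH2 P1=NH0
Op 10: best P0=NH2 P1=NH0

Answer: P0:NH2 P1:NH0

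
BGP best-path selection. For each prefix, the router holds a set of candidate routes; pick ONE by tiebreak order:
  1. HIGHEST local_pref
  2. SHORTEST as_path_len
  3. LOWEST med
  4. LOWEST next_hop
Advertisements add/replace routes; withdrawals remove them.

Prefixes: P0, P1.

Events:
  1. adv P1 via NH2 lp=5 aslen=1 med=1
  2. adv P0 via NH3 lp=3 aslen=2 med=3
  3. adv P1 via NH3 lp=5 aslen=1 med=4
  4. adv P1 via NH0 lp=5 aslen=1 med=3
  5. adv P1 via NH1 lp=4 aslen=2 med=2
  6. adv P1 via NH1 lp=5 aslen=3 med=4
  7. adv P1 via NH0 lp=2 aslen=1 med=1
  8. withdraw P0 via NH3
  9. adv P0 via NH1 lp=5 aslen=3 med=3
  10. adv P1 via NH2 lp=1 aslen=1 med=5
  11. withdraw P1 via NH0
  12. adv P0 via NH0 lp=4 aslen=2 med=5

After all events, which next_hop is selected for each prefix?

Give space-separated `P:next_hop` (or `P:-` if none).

Answer: P0:NH1 P1:NH3

Derivation:
Op 1: best P0=- P1=NH2
Op 2: best P0=NH3 P1=NH2
Op 3: best P0=NH3 P1=NH2
Op 4: best P0=NH3 P1=NH2
Op 5: best P0=NH3 P1=NH2
Op 6: best P0=NH3 P1=NH2
Op 7: best P0=NH3 P1=NH2
Op 8: best P0=- P1=NH2
Op 9: best P0=NH1 P1=NH2
Op 10: best P0=NH1 P1=NH3
Op 11: best P0=NH1 P1=NH3
Op 12: best P0=NH1 P1=NH3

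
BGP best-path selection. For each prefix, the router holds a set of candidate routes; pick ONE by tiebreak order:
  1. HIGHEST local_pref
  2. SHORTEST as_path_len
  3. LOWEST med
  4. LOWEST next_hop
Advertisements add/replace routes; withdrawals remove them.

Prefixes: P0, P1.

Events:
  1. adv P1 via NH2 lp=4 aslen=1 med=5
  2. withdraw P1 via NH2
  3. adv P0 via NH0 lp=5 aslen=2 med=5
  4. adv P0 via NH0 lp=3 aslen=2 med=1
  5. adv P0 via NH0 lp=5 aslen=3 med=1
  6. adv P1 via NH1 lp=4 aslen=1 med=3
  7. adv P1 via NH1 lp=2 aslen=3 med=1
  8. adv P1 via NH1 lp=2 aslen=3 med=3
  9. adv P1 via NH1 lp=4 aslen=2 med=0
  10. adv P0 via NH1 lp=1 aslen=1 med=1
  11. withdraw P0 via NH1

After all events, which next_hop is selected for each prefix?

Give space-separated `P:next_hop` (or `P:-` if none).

Answer: P0:NH0 P1:NH1

Derivation:
Op 1: best P0=- P1=NH2
Op 2: best P0=- P1=-
Op 3: best P0=NH0 P1=-
Op 4: best P0=NH0 P1=-
Op 5: best P0=NH0 P1=-
Op 6: best P0=NH0 P1=NH1
Op 7: best P0=NH0 P1=NH1
Op 8: best P0=NH0 P1=NH1
Op 9: best P0=NH0 P1=NH1
Op 10: best P0=NH0 P1=NH1
Op 11: best P0=NH0 P1=NH1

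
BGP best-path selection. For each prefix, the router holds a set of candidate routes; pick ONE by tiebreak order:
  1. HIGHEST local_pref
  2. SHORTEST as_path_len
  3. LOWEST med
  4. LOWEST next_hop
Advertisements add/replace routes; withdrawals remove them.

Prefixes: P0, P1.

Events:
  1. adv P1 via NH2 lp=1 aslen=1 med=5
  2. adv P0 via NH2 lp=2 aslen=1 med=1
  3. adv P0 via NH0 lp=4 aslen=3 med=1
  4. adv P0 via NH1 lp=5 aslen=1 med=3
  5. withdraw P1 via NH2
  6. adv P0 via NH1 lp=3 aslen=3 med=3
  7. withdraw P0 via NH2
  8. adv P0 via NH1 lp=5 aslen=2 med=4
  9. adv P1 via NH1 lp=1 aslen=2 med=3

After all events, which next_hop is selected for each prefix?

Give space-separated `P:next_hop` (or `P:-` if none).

Op 1: best P0=- P1=NH2
Op 2: best P0=NH2 P1=NH2
Op 3: best P0=NH0 P1=NH2
Op 4: best P0=NH1 P1=NH2
Op 5: best P0=NH1 P1=-
Op 6: best P0=NH0 P1=-
Op 7: best P0=NH0 P1=-
Op 8: best P0=NH1 P1=-
Op 9: best P0=NH1 P1=NH1

Answer: P0:NH1 P1:NH1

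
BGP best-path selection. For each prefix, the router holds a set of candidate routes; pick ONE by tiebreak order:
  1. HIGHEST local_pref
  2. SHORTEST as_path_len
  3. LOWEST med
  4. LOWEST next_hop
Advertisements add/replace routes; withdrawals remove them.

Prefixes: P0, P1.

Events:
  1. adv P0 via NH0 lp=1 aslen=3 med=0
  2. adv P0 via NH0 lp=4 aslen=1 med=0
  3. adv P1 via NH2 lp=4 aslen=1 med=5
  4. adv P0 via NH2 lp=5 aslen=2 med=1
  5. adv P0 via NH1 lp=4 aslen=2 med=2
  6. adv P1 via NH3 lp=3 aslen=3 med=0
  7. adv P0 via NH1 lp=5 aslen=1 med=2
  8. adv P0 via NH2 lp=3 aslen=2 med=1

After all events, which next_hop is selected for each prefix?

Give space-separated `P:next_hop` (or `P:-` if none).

Answer: P0:NH1 P1:NH2

Derivation:
Op 1: best P0=NH0 P1=-
Op 2: best P0=NH0 P1=-
Op 3: best P0=NH0 P1=NH2
Op 4: best P0=NH2 P1=NH2
Op 5: best P0=NH2 P1=NH2
Op 6: best P0=NH2 P1=NH2
Op 7: best P0=NH1 P1=NH2
Op 8: best P0=NH1 P1=NH2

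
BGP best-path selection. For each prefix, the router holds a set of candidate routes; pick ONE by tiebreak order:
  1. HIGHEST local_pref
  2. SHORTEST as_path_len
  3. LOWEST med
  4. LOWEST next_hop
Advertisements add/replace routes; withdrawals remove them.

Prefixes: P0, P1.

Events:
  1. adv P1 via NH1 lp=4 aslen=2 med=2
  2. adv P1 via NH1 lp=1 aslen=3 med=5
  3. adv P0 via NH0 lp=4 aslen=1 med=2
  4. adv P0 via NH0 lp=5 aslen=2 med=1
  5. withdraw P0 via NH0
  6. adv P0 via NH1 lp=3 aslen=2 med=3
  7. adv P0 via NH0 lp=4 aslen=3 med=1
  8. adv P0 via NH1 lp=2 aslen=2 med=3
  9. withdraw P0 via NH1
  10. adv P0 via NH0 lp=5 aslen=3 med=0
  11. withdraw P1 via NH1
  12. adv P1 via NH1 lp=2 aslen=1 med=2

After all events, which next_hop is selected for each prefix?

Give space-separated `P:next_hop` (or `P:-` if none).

Answer: P0:NH0 P1:NH1

Derivation:
Op 1: best P0=- P1=NH1
Op 2: best P0=- P1=NH1
Op 3: best P0=NH0 P1=NH1
Op 4: best P0=NH0 P1=NH1
Op 5: best P0=- P1=NH1
Op 6: best P0=NH1 P1=NH1
Op 7: best P0=NH0 P1=NH1
Op 8: best P0=NH0 P1=NH1
Op 9: best P0=NH0 P1=NH1
Op 10: best P0=NH0 P1=NH1
Op 11: best P0=NH0 P1=-
Op 12: best P0=NH0 P1=NH1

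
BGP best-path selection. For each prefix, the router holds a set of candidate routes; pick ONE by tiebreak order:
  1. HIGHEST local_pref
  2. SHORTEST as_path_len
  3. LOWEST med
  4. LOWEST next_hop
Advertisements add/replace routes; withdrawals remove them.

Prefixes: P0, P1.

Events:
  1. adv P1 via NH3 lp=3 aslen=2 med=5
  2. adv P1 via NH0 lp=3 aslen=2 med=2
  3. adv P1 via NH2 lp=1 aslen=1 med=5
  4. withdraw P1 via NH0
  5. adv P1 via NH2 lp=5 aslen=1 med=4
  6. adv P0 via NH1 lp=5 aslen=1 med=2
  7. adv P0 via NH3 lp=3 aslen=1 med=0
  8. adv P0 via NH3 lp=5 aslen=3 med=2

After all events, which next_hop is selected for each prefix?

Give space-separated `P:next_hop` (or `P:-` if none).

Op 1: best P0=- P1=NH3
Op 2: best P0=- P1=NH0
Op 3: best P0=- P1=NH0
Op 4: best P0=- P1=NH3
Op 5: best P0=- P1=NH2
Op 6: best P0=NH1 P1=NH2
Op 7: best P0=NH1 P1=NH2
Op 8: best P0=NH1 P1=NH2

Answer: P0:NH1 P1:NH2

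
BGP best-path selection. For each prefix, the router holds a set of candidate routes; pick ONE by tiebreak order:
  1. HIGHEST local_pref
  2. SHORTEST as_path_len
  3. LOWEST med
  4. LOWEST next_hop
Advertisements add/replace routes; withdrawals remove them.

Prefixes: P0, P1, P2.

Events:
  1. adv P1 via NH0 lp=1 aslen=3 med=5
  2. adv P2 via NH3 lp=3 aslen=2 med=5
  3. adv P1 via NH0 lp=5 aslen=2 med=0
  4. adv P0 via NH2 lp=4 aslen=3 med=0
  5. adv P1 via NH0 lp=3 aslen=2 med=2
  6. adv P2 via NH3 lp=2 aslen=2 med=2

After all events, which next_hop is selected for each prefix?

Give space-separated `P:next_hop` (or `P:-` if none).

Answer: P0:NH2 P1:NH0 P2:NH3

Derivation:
Op 1: best P0=- P1=NH0 P2=-
Op 2: best P0=- P1=NH0 P2=NH3
Op 3: best P0=- P1=NH0 P2=NH3
Op 4: best P0=NH2 P1=NH0 P2=NH3
Op 5: best P0=NH2 P1=NH0 P2=NH3
Op 6: best P0=NH2 P1=NH0 P2=NH3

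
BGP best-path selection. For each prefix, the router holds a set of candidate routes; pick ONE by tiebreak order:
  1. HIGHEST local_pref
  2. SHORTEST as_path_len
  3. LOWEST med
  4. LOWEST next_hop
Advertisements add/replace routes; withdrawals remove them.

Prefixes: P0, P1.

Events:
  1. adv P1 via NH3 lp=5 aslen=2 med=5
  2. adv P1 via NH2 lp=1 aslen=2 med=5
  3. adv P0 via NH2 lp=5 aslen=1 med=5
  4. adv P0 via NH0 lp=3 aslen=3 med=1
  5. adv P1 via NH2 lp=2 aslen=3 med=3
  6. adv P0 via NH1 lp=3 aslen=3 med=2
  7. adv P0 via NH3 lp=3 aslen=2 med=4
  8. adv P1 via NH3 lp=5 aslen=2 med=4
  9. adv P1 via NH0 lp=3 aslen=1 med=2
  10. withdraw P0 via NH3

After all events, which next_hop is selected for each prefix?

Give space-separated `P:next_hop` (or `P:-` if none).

Op 1: best P0=- P1=NH3
Op 2: best P0=- P1=NH3
Op 3: best P0=NH2 P1=NH3
Op 4: best P0=NH2 P1=NH3
Op 5: best P0=NH2 P1=NH3
Op 6: best P0=NH2 P1=NH3
Op 7: best P0=NH2 P1=NH3
Op 8: best P0=NH2 P1=NH3
Op 9: best P0=NH2 P1=NH3
Op 10: best P0=NH2 P1=NH3

Answer: P0:NH2 P1:NH3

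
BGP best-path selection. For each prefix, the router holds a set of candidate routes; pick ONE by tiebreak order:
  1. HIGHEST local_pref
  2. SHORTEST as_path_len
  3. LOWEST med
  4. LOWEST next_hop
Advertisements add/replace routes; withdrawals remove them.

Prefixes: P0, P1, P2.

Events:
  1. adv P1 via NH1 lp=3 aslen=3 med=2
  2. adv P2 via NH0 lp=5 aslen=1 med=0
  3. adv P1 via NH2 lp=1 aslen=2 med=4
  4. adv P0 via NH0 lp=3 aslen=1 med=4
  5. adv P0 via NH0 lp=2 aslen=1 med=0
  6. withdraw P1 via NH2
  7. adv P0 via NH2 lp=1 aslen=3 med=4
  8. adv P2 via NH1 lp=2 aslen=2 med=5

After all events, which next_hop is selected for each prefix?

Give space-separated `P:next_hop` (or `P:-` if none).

Answer: P0:NH0 P1:NH1 P2:NH0

Derivation:
Op 1: best P0=- P1=NH1 P2=-
Op 2: best P0=- P1=NH1 P2=NH0
Op 3: best P0=- P1=NH1 P2=NH0
Op 4: best P0=NH0 P1=NH1 P2=NH0
Op 5: best P0=NH0 P1=NH1 P2=NH0
Op 6: best P0=NH0 P1=NH1 P2=NH0
Op 7: best P0=NH0 P1=NH1 P2=NH0
Op 8: best P0=NH0 P1=NH1 P2=NH0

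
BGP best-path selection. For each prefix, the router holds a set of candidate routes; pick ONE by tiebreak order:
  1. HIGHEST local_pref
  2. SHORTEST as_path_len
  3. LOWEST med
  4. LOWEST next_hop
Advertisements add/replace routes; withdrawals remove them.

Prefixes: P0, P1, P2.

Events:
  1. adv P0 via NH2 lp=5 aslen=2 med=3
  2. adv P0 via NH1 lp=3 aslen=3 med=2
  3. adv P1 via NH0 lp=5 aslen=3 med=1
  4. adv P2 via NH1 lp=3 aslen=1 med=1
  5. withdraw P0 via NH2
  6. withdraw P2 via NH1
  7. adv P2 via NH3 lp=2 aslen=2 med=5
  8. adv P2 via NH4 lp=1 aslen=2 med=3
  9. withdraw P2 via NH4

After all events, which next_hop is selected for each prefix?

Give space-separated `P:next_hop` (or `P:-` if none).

Answer: P0:NH1 P1:NH0 P2:NH3

Derivation:
Op 1: best P0=NH2 P1=- P2=-
Op 2: best P0=NH2 P1=- P2=-
Op 3: best P0=NH2 P1=NH0 P2=-
Op 4: best P0=NH2 P1=NH0 P2=NH1
Op 5: best P0=NH1 P1=NH0 P2=NH1
Op 6: best P0=NH1 P1=NH0 P2=-
Op 7: best P0=NH1 P1=NH0 P2=NH3
Op 8: best P0=NH1 P1=NH0 P2=NH3
Op 9: best P0=NH1 P1=NH0 P2=NH3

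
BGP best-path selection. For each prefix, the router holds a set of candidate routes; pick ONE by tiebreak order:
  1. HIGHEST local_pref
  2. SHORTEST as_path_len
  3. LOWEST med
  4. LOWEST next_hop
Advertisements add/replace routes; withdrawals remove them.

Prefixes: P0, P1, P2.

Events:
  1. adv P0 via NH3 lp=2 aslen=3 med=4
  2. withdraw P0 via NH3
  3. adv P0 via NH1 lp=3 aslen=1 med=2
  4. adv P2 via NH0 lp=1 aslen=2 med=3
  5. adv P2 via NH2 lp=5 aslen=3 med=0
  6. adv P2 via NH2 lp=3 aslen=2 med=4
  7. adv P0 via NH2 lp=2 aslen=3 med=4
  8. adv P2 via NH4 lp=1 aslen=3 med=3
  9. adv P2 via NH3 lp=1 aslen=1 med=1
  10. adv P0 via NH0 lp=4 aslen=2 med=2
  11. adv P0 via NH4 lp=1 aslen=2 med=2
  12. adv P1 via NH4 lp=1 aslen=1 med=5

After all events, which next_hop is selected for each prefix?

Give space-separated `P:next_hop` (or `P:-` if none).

Answer: P0:NH0 P1:NH4 P2:NH2

Derivation:
Op 1: best P0=NH3 P1=- P2=-
Op 2: best P0=- P1=- P2=-
Op 3: best P0=NH1 P1=- P2=-
Op 4: best P0=NH1 P1=- P2=NH0
Op 5: best P0=NH1 P1=- P2=NH2
Op 6: best P0=NH1 P1=- P2=NH2
Op 7: best P0=NH1 P1=- P2=NH2
Op 8: best P0=NH1 P1=- P2=NH2
Op 9: best P0=NH1 P1=- P2=NH2
Op 10: best P0=NH0 P1=- P2=NH2
Op 11: best P0=NH0 P1=- P2=NH2
Op 12: best P0=NH0 P1=NH4 P2=NH2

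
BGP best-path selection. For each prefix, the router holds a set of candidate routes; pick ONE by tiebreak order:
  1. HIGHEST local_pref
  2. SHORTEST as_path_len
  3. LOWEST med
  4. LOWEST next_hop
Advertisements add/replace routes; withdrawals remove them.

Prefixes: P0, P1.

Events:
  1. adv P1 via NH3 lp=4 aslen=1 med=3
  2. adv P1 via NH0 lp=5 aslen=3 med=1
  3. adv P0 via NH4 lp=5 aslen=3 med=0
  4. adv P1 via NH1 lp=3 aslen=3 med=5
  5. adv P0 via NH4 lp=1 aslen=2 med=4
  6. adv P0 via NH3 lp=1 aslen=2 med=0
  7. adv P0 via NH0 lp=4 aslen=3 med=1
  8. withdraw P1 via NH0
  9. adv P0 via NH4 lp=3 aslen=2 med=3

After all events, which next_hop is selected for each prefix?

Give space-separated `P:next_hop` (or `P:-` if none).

Op 1: best P0=- P1=NH3
Op 2: best P0=- P1=NH0
Op 3: best P0=NH4 P1=NH0
Op 4: best P0=NH4 P1=NH0
Op 5: best P0=NH4 P1=NH0
Op 6: best P0=NH3 P1=NH0
Op 7: best P0=NH0 P1=NH0
Op 8: best P0=NH0 P1=NH3
Op 9: best P0=NH0 P1=NH3

Answer: P0:NH0 P1:NH3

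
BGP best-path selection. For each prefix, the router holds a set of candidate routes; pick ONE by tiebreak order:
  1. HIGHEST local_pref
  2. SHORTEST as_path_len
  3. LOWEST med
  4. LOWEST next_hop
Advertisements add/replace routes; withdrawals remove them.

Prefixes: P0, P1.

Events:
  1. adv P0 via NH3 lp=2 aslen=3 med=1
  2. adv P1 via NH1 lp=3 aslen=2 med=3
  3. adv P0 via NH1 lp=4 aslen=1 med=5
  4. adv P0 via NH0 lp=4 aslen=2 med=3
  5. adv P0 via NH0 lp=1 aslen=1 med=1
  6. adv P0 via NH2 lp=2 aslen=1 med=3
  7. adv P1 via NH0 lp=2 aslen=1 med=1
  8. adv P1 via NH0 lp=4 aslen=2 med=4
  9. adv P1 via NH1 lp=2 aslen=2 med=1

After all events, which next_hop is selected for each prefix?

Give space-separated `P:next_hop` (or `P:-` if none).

Answer: P0:NH1 P1:NH0

Derivation:
Op 1: best P0=NH3 P1=-
Op 2: best P0=NH3 P1=NH1
Op 3: best P0=NH1 P1=NH1
Op 4: best P0=NH1 P1=NH1
Op 5: best P0=NH1 P1=NH1
Op 6: best P0=NH1 P1=NH1
Op 7: best P0=NH1 P1=NH1
Op 8: best P0=NH1 P1=NH0
Op 9: best P0=NH1 P1=NH0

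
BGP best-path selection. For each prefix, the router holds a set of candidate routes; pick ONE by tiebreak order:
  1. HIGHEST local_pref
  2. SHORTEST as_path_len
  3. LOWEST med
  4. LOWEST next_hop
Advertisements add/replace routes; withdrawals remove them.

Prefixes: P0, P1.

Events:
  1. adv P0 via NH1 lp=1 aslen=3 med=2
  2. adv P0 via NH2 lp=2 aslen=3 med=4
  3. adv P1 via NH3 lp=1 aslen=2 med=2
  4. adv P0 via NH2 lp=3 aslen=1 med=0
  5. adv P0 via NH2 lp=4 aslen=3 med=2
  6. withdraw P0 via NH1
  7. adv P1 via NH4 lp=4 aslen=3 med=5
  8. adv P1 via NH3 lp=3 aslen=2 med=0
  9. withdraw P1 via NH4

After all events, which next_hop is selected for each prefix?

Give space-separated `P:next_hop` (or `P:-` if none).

Answer: P0:NH2 P1:NH3

Derivation:
Op 1: best P0=NH1 P1=-
Op 2: best P0=NH2 P1=-
Op 3: best P0=NH2 P1=NH3
Op 4: best P0=NH2 P1=NH3
Op 5: best P0=NH2 P1=NH3
Op 6: best P0=NH2 P1=NH3
Op 7: best P0=NH2 P1=NH4
Op 8: best P0=NH2 P1=NH4
Op 9: best P0=NH2 P1=NH3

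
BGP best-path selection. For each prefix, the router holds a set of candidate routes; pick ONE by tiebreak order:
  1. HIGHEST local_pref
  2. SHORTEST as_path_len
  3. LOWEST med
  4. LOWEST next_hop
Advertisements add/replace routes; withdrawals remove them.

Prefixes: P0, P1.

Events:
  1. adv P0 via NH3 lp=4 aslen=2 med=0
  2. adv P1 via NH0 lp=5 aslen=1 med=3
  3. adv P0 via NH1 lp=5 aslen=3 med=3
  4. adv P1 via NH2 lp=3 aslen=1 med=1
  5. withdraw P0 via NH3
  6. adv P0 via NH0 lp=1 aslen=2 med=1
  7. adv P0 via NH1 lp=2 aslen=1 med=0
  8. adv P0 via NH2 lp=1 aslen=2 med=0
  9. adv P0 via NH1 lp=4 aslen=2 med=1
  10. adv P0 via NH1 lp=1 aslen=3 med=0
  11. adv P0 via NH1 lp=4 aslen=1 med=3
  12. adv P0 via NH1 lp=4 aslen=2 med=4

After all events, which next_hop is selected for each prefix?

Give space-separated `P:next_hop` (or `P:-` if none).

Op 1: best P0=NH3 P1=-
Op 2: best P0=NH3 P1=NH0
Op 3: best P0=NH1 P1=NH0
Op 4: best P0=NH1 P1=NH0
Op 5: best P0=NH1 P1=NH0
Op 6: best P0=NH1 P1=NH0
Op 7: best P0=NH1 P1=NH0
Op 8: best P0=NH1 P1=NH0
Op 9: best P0=NH1 P1=NH0
Op 10: best P0=NH2 P1=NH0
Op 11: best P0=NH1 P1=NH0
Op 12: best P0=NH1 P1=NH0

Answer: P0:NH1 P1:NH0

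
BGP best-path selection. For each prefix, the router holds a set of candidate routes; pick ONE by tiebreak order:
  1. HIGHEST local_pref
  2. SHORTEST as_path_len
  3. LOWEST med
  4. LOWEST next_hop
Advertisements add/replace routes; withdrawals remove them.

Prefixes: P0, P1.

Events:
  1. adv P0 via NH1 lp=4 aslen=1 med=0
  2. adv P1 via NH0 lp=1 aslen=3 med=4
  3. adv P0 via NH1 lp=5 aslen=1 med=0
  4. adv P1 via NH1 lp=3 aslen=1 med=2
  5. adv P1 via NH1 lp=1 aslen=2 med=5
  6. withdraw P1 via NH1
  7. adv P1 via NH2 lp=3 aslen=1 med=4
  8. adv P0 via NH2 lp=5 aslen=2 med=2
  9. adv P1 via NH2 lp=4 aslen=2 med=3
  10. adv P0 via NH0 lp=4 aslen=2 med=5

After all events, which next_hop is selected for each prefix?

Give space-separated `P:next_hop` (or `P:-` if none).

Op 1: best P0=NH1 P1=-
Op 2: best P0=NH1 P1=NH0
Op 3: best P0=NH1 P1=NH0
Op 4: best P0=NH1 P1=NH1
Op 5: best P0=NH1 P1=NH1
Op 6: best P0=NH1 P1=NH0
Op 7: best P0=NH1 P1=NH2
Op 8: best P0=NH1 P1=NH2
Op 9: best P0=NH1 P1=NH2
Op 10: best P0=NH1 P1=NH2

Answer: P0:NH1 P1:NH2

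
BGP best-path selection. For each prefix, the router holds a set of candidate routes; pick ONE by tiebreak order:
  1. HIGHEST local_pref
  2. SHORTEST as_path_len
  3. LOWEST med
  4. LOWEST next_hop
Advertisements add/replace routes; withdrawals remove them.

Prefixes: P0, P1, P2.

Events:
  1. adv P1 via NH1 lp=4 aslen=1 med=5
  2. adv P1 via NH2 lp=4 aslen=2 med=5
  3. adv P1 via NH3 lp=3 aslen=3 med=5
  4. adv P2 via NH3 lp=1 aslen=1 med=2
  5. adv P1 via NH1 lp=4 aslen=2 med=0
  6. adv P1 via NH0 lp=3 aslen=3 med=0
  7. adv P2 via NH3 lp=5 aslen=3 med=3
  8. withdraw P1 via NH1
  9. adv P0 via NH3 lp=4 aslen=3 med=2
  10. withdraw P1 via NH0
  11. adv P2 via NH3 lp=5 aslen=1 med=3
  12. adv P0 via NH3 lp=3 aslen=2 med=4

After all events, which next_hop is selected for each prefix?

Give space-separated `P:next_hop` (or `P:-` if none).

Op 1: best P0=- P1=NH1 P2=-
Op 2: best P0=- P1=NH1 P2=-
Op 3: best P0=- P1=NH1 P2=-
Op 4: best P0=- P1=NH1 P2=NH3
Op 5: best P0=- P1=NH1 P2=NH3
Op 6: best P0=- P1=NH1 P2=NH3
Op 7: best P0=- P1=NH1 P2=NH3
Op 8: best P0=- P1=NH2 P2=NH3
Op 9: best P0=NH3 P1=NH2 P2=NH3
Op 10: best P0=NH3 P1=NH2 P2=NH3
Op 11: best P0=NH3 P1=NH2 P2=NH3
Op 12: best P0=NH3 P1=NH2 P2=NH3

Answer: P0:NH3 P1:NH2 P2:NH3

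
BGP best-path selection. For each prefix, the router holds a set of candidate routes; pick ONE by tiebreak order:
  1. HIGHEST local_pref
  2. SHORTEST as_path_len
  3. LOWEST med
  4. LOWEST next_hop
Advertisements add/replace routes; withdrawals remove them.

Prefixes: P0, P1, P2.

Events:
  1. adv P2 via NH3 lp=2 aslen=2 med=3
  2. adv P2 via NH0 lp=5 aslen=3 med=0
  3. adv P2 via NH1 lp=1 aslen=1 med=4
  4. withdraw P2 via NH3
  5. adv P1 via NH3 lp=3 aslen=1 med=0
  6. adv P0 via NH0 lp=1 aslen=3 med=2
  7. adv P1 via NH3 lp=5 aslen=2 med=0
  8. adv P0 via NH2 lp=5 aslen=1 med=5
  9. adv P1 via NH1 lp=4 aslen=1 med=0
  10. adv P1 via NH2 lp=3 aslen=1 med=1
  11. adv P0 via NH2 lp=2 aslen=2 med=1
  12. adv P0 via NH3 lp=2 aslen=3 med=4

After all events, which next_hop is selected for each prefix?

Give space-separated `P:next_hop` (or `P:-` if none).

Op 1: best P0=- P1=- P2=NH3
Op 2: best P0=- P1=- P2=NH0
Op 3: best P0=- P1=- P2=NH0
Op 4: best P0=- P1=- P2=NH0
Op 5: best P0=- P1=NH3 P2=NH0
Op 6: best P0=NH0 P1=NH3 P2=NH0
Op 7: best P0=NH0 P1=NH3 P2=NH0
Op 8: best P0=NH2 P1=NH3 P2=NH0
Op 9: best P0=NH2 P1=NH3 P2=NH0
Op 10: best P0=NH2 P1=NH3 P2=NH0
Op 11: best P0=NH2 P1=NH3 P2=NH0
Op 12: best P0=NH2 P1=NH3 P2=NH0

Answer: P0:NH2 P1:NH3 P2:NH0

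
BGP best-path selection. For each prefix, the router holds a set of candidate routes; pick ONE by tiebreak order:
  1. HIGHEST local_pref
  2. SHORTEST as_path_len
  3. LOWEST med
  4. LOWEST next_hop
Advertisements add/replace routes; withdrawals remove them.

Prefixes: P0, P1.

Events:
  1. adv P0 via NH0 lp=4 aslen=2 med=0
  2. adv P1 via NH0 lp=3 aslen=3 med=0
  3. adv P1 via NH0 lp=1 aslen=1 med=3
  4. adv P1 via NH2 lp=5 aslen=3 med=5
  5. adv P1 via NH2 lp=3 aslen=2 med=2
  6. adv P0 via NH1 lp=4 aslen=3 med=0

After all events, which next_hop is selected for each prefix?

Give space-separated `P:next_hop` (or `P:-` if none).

Op 1: best P0=NH0 P1=-
Op 2: best P0=NH0 P1=NH0
Op 3: best P0=NH0 P1=NH0
Op 4: best P0=NH0 P1=NH2
Op 5: best P0=NH0 P1=NH2
Op 6: best P0=NH0 P1=NH2

Answer: P0:NH0 P1:NH2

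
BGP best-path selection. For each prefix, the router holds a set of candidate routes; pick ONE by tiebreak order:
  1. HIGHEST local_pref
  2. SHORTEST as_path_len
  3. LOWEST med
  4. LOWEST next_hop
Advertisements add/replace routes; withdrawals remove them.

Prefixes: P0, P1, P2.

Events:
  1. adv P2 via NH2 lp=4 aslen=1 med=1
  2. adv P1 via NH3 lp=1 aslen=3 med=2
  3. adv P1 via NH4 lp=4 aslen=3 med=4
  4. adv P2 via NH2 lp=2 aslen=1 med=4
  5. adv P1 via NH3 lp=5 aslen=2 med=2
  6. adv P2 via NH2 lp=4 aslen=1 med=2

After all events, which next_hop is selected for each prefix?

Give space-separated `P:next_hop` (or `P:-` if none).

Op 1: best P0=- P1=- P2=NH2
Op 2: best P0=- P1=NH3 P2=NH2
Op 3: best P0=- P1=NH4 P2=NH2
Op 4: best P0=- P1=NH4 P2=NH2
Op 5: best P0=- P1=NH3 P2=NH2
Op 6: best P0=- P1=NH3 P2=NH2

Answer: P0:- P1:NH3 P2:NH2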